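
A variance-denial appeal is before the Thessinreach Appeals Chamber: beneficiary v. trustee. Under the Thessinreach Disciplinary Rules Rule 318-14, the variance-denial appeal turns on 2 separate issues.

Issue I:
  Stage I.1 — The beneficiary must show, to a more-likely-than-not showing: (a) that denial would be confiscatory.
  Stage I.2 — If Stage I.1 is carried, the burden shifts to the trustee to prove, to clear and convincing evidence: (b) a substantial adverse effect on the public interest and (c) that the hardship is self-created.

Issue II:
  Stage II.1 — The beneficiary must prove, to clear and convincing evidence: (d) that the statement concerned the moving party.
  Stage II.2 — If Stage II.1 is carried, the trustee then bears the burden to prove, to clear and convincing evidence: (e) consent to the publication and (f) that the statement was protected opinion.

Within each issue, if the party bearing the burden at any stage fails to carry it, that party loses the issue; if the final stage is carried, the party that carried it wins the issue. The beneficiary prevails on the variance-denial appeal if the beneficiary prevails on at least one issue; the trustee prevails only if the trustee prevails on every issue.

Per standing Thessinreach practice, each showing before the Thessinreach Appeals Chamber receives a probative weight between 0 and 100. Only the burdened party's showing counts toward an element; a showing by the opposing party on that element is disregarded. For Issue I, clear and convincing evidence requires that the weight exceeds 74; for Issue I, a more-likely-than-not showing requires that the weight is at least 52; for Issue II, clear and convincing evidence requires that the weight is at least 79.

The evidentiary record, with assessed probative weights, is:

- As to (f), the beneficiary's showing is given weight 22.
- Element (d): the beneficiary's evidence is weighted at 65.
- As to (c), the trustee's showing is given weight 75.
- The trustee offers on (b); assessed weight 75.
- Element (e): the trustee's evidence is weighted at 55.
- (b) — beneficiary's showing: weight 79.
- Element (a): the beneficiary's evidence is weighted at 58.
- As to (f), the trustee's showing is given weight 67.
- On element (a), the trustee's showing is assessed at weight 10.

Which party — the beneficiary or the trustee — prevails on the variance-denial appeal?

— Issue I —
Stage I.1 — burden on beneficiary; standard: a more-likely-than-not showing (weight is at least 52).
    (a): 58 (trustee's 10 disregarded) ≥ 52 [met]
  Stage I.1 is satisfied; the onus moves to the trustee.
Stage I.2 — burden on trustee; standard: clear and convincing evidence (weight exceeds 74).
    (b): 75 (beneficiary's 79 disregarded) > 74 [met]
    (c): 75 > 74 [met]
  The trustee carries the last stage.
All stages carried — the trustee prevails on this issue.
— Issue II —
At Stage II.1 the beneficiary must meet clear and convincing evidence (weight is at least 79): on (d) the weight is 65, < 79, so (d) does not meet the standard.
  The beneficiary does not carry Stage II.1.
The analysis ends at Stage II.1; the trustee prevails on this issue.
Per-issue: Issue I → trustee; Issue II → trustee. The beneficiary must prevail on at least one issue; overall, the trustee prevails.

trustee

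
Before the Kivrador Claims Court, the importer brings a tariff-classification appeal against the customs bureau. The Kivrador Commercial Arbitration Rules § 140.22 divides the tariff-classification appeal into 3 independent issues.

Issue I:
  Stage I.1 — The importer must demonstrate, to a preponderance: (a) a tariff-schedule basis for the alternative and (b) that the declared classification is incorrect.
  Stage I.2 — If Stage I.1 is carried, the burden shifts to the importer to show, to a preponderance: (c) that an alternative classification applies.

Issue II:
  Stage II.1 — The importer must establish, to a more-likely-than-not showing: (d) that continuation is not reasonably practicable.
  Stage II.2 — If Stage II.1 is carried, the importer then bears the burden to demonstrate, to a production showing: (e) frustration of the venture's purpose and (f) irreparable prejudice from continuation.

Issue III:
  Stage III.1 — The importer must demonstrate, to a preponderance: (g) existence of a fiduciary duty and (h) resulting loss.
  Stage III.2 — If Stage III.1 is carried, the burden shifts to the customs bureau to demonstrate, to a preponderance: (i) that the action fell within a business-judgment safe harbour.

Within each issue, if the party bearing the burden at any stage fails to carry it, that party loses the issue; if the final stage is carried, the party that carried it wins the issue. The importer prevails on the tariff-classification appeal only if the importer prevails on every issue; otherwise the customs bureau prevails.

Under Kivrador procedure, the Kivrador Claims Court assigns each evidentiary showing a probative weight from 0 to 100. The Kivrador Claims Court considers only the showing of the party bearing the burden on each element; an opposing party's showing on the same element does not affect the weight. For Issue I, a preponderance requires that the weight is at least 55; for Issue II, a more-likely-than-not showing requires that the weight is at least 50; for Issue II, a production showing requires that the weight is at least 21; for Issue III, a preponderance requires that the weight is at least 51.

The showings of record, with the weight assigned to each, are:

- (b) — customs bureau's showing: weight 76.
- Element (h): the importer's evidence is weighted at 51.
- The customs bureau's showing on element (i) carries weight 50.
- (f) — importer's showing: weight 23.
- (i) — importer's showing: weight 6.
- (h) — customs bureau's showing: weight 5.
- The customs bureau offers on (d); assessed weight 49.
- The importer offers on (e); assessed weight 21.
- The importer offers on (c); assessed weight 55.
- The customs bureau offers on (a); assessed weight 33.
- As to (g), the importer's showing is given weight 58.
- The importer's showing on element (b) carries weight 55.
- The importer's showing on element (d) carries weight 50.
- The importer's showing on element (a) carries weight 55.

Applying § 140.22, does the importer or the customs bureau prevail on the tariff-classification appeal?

— Issue I —
At Stage I.1 the importer must meet a preponderance (weight is at least 55): on (a) the weight is 55 (the customs bureau's 33 is given no effect), which does reach 55, so (a) meets the standard; on (b) the weight is 55 (the customs bureau's 76 is given no effect), ≥ 55, so (b) meets the standard.
  All elements met. The importer retains the burden for Stage I.2.
At Stage I.2 the importer must meet a preponderance (weight is at least 55): on (c) the weight is 55, ≥ 55, so (c) meets the standard.
  All elements met at the final stage.
Every stage carried; the importer prevails on this issue.
— Issue II —
Stage II.1 — burden on importer; standard: a more-likely-than-not showing (weight is at least 50).
    (d): 50 (customs bureau's 49 disregarded) ≥ 50 [met]
  All elements met. The importer retains the burden for Stage II.2.
Stage II.2 — burden on importer; standard: a production showing (weight is at least 21).
    (e): 21 ≥ 21 [met]
    (f): 23 ≥ 21 [met]
  Stage II.2 carried; the final stage is satisfied.
Every stage carried; the importer prevails on this issue.
— Issue III —
At Stage III.1 the importer must meet a preponderance (weight is at least 51): on (g) the weight is 58, ≥ 51, so (g) meets the standard; on (h) the weight is 51 (the customs bureau's 5 is given no effect), ≥ 51, so (h) meets the standard.
  Stage III.1 carried; the burden shifts to the customs bureau.
At Stage III.2 the customs bureau must meet a preponderance (weight is at least 51): on (i) the weight is 50 (the importer's 6 is given no effect), < 51, so (i) does not meet the standard.
  Stage III.2 not carried; the customs bureau fails its burden.
So the importer prevails on this issue.
Per-issue: Issue I → importer; Issue II → importer; Issue III → importer. The importer must prevail on every issue; overall, the importer prevails.

importer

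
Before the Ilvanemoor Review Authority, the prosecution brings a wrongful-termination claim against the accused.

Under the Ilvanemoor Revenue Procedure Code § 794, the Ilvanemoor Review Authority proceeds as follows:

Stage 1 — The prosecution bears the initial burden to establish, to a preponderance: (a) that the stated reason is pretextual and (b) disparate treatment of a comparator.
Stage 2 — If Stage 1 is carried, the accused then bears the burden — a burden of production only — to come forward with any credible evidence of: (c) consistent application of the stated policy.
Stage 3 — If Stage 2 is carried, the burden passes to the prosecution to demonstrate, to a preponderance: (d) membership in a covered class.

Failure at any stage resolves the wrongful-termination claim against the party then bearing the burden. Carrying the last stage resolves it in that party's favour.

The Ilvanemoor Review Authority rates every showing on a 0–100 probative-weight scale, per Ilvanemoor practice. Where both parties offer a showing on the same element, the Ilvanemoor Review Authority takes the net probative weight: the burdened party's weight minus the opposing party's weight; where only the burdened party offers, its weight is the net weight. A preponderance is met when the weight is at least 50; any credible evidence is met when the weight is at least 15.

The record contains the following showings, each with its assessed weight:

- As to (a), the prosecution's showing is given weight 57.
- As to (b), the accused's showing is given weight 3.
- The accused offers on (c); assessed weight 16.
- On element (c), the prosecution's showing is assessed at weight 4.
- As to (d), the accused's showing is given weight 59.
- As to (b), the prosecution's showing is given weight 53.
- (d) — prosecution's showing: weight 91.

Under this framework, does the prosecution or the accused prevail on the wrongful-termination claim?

At Stage 1 the prosecution must meet a preponderance (weight is at least 50): on (a) the weight is 57, ≥ 50, so (a) meets the standard; on (b) the weight is 53 less the opposing 3 gives net 50, ≥ 50, so (b) meets the standard.
  The prosecution carries Stage 1; the accused now bears the burden.
At Stage 2 the accused must meet any credible evidence (weight is at least 15): on (c) the weight is 16 less the opposing 4 gives net 12, which does not reach 15, so (c) does not meet the standard.
  The accused does not carry Stage 2.
So the prosecution prevails.

prosecution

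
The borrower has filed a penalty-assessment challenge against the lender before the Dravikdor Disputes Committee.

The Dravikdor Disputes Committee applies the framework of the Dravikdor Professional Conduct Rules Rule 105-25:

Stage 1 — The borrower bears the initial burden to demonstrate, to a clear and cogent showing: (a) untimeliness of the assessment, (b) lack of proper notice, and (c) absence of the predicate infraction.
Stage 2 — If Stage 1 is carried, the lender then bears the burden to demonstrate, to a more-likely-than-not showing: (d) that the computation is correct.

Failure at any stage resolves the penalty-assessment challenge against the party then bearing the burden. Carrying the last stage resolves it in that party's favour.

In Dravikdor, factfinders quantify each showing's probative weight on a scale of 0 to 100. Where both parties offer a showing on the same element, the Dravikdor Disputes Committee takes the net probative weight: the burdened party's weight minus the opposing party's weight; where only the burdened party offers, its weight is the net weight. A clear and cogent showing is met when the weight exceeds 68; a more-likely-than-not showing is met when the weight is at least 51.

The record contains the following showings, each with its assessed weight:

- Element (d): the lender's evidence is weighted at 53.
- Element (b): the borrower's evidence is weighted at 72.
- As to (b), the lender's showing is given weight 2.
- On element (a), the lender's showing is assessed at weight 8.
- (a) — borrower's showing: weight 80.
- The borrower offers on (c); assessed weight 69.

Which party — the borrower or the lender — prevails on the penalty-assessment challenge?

Stage 1 (borrower, a clear and cogent showing, weight exceeds 68): (a) net 80−8=72 > 68 — meets; (b) net 72−2=70 > 68 — meets; (c) 69 > 68 — meets.
  Stage 1 carried; the burden shifts to the lender.
Stage 2 (lender, a more-likely-than-not showing, weight is at least 51): (d) 53 ≥ 51 — meets.
  The lender carries the last stage.
With every stage satisfied, the lender prevails.

lender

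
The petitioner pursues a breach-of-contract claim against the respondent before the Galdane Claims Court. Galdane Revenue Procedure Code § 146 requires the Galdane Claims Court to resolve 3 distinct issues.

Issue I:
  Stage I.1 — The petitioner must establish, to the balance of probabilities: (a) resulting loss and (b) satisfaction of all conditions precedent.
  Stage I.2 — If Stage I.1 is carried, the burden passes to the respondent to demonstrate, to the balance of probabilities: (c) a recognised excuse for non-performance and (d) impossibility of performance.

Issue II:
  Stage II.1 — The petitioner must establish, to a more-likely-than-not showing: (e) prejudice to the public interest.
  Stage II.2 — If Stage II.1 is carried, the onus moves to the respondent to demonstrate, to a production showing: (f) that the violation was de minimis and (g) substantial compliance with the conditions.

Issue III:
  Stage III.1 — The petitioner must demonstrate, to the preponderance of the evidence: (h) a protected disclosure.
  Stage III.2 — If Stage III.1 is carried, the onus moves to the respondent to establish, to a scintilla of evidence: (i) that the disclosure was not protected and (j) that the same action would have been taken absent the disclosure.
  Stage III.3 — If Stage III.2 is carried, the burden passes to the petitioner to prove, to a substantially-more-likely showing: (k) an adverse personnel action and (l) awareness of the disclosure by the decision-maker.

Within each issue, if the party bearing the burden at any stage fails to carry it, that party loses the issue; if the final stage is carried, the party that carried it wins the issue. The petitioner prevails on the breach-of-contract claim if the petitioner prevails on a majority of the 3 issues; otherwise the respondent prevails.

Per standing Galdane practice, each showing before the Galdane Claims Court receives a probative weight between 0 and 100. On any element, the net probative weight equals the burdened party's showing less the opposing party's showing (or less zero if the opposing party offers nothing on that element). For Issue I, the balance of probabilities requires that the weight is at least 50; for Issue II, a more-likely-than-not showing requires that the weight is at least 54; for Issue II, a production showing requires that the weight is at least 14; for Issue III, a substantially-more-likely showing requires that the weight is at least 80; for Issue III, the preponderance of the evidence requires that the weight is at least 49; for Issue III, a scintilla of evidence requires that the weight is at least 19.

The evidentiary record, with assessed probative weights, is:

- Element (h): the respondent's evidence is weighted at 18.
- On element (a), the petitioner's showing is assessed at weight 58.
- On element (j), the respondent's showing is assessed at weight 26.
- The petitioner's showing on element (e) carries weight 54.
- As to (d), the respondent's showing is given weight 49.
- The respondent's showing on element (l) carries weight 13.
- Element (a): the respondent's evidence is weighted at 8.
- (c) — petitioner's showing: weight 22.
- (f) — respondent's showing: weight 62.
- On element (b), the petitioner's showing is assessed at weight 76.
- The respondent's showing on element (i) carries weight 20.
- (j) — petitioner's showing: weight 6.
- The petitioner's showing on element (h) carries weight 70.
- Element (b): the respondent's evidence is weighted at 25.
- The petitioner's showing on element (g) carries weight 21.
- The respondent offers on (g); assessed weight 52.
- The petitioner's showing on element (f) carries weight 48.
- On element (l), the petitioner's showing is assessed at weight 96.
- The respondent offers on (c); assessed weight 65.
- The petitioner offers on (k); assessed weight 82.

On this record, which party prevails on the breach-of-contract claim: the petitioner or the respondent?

petitioner

— Issue I —
Stage I.1 — burden on petitioner; standard: the balance of probabilities (weight is at least 50).
    (a): 58 − 8 = 50 ≥ 50 [met]
    (b): 76 − 25 = 51 ≥ 50 [met]
  Stage I.1 carried; the burden shifts to the respondent.
Stage I.2 — burden on respondent; standard: the balance of probabilities (weight is at least 50).
    (c): 65 − 22 = 43 < 50 [not met]
    (d): 49 < 50 [not met]
  Not every element is met, so the respondent fails to carry Stage I.2.
So the petitioner prevails on this issue.
— Issue II —
At Stage II.1 the petitioner must meet a more-likely-than-not showing (weight is at least 54): on (e) the weight is 54, which does reach 54, so (e) meets the standard.
  The petitioner carries Stage II.1; the respondent now bears the burden.
At Stage II.2 the respondent must meet a production showing (weight is at least 14): on (f) the weight is 62 less the opposing 48 gives net 14, which does reach 14, so (f) meets the standard; on (g) the weight is 52 less the opposing 21 gives net 31, which does reach 14, so (g) meets the standard.
  Stage II.2 carried; the final stage is satisfied.
Every stage carried; the respondent prevails on this issue.
— Issue III —
At Stage III.1 the petitioner must meet the preponderance of the evidence (weight is at least 49): on (h) the weight is 70 less the opposing 18 gives net 52, ≥ 49, so (h) meets the standard.
  The petitioner carries Stage III.1; the respondent now bears the burden.
At Stage III.2 the respondent must meet a scintilla of evidence (weight is at least 19): on (i) the weight is 20, ≥ 19, so (i) meets the standard; on (j) the weight is 26 less the opposing 6 gives net 20, ≥ 19, so (j) meets the standard.
  All elements met. The burden passes to the petitioner.
At Stage III.3 the petitioner must meet a substantially-more-likely showing (weight is at least 80): on (k) the weight is 82, which does reach 80, so (k) meets the standard; on (l) the weight is 96 less the opposing 13 gives net 83, which does reach 80, so (l) meets the standard.
  All elements met at the final stage.
Every stage carried; the petitioner prevails on this issue.
Per-issue: Issue I → petitioner; Issue II → respondent; Issue III → petitioner. The petitioner must prevail on a majority of issues; overall, the petitioner prevails.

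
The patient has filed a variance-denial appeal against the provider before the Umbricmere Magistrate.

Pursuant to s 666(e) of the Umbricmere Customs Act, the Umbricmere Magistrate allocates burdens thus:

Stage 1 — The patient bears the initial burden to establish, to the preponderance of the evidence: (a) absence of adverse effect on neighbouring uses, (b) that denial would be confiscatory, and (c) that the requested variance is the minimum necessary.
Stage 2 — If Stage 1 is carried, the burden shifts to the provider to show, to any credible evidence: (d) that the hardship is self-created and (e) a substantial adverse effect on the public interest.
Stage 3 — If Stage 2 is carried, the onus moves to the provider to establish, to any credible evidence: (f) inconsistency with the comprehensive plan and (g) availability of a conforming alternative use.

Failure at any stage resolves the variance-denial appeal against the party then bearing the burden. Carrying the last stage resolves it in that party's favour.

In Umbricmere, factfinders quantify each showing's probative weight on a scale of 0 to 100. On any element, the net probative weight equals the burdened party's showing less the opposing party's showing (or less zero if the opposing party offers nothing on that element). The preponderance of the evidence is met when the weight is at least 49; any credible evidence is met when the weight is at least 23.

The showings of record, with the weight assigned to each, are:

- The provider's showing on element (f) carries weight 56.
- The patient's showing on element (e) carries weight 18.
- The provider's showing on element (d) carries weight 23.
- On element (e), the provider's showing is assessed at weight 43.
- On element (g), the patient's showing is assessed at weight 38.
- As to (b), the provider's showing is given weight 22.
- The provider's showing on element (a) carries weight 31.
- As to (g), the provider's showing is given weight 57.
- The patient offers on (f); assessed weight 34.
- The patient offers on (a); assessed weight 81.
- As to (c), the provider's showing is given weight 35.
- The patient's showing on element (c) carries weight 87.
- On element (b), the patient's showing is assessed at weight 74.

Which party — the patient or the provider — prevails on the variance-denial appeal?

At Stage 1 the patient must meet the preponderance of the evidence (weight is at least 49): on (a) the weight is 81 less the opposing 31 gives net 50, ≥ 49, so (a) meets the standard; on (b) the weight is 74 less the opposing 22 gives net 52, ≥ 49, so (b) meets the standard; on (c) the weight is 87 less the opposing 35 gives net 52, which does reach 49, so (c) meets the standard.
  All elements met. The burden passes to the provider.
At Stage 2 the provider must meet any credible evidence (weight is at least 23): on (d) the weight is 23, which does reach 23, so (d) meets the standard; on (e) the weight is 43 less the opposing 18 gives net 25, which does reach 23, so (e) meets the standard.
  Stage 2 is satisfied; the provider continues to bear the burden.
At Stage 3 the provider must meet any credible evidence (weight is at least 23): on (f) the weight is 56 less the opposing 34 gives net 22, < 23, so (f) does not meet the standard; on (g) the weight is 57 less the opposing 38 gives net 19, < 23, so (g) does not meet the standard.
  Not every element is met, so the provider fails to carry Stage 3.
The patient prevails.

patient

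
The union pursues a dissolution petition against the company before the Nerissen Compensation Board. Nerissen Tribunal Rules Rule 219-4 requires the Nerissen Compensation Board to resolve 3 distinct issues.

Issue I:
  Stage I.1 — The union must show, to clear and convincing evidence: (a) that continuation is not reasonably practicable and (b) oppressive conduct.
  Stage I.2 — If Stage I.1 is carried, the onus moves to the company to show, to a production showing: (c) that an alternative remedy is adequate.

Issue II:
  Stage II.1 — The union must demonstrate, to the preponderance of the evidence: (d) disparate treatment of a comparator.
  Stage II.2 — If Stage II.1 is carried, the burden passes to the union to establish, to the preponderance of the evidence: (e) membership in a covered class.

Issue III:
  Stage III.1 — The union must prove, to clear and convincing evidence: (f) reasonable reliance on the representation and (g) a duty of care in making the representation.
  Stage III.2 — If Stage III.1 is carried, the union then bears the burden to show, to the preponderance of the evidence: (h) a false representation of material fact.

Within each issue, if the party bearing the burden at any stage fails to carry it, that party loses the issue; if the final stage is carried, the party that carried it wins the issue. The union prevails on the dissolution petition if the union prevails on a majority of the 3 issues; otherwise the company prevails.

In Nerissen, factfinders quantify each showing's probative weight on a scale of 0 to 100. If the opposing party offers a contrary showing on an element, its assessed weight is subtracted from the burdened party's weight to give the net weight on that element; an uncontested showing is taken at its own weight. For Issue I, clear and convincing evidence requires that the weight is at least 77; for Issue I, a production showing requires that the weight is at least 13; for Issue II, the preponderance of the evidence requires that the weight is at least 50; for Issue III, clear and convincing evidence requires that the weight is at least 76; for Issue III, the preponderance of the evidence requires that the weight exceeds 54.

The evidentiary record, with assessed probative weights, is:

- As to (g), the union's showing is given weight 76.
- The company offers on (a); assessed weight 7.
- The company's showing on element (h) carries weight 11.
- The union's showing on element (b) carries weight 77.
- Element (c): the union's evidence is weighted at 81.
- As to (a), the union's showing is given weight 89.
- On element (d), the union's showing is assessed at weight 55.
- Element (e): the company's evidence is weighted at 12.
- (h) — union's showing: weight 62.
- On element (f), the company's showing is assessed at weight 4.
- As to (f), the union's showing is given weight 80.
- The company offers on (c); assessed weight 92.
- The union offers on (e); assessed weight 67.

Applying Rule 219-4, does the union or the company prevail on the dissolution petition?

— Issue I —
Stage I.1 — burden on union; standard: clear and convincing evidence (weight is at least 77).
    (a): 89 − 7 = 82 ≥ 77 [met]
    (b): 77 ≥ 77 [met]
  Stage I.1 is satisfied; the onus moves to the company.
Stage I.2 — burden on company; standard: a production showing (weight is at least 13).
    (c): 92 − 81 = 11 < 13 [not met]
  The company does not carry Stage I.2.
The analysis ends at Stage I.2; the union prevails on this issue.
— Issue II —
At Stage II.1 the union must meet the preponderance of the evidence (weight is at least 50): on (d) the weight is 55, which does reach 50, so (d) meets the standard.
  Stage II.1 carried; the burden remains with the union.
At Stage II.2 the union must meet the preponderance of the evidence (weight is at least 50): on (e) the weight is 67 less the opposing 12 gives net 55, ≥ 50, so (e) meets the standard.
  Stage II.2 carried; the final stage is satisfied.
With every stage satisfied, the union prevails on this issue.
— Issue III —
Stage III.1 (union, clear and convincing evidence, weight is at least 76): (f) net 80−4=76 ≥ 76 — meets; (g) 76 ≥ 76 — meets.
  Stage III.1 carried; the burden remains with the union.
Stage III.2 (union, the preponderance of the evidence, weight exceeds 54): (h) net 62−11=51 ≤ 54 — fails.
  The union does not carry Stage III.2.
The analysis ends at Stage III.2; the company prevails on this issue.
Per-issue: Issue I → union; Issue II → union; Issue III → company. The union must prevail on a majority of issues; overall, the union prevails.

union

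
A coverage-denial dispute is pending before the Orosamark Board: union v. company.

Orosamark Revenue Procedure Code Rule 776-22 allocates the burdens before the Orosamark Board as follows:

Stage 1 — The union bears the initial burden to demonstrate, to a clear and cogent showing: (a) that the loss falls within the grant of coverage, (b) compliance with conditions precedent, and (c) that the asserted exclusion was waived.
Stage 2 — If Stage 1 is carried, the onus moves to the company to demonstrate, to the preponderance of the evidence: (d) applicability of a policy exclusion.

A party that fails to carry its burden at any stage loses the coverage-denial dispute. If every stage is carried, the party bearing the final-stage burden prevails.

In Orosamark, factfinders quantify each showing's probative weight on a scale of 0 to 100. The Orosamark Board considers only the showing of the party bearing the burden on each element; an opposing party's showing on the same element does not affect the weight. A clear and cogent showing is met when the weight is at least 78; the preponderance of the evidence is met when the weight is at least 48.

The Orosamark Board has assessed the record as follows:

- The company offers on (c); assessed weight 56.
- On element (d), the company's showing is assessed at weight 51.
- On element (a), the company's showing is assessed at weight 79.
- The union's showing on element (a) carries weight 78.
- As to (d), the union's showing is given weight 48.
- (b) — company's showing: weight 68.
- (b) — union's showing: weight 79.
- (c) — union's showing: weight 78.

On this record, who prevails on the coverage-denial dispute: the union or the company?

At Stage 1 the union must meet a clear and cogent showing (weight is at least 78): on (a) the weight is 78 (the company's 79 is given no effect), ≥ 78, so (a) meets the standard; on (b) the weight is 79 (the company's 68 is given no effect), which does reach 78, so (b) meets the standard; on (c) the weight is 78 (the company's 56 is given no effect), which does reach 78, so (c) meets the standard.
  Stage 1 carried; the burden shifts to the company.
At Stage 2 the company must meet the preponderance of the evidence (weight is at least 48): on (d) the weight is 51 (the union's 48 is given no effect), which does reach 48, so (d) meets the standard.
  All elements met at the final stage.
Every stage carried; the company prevails.

company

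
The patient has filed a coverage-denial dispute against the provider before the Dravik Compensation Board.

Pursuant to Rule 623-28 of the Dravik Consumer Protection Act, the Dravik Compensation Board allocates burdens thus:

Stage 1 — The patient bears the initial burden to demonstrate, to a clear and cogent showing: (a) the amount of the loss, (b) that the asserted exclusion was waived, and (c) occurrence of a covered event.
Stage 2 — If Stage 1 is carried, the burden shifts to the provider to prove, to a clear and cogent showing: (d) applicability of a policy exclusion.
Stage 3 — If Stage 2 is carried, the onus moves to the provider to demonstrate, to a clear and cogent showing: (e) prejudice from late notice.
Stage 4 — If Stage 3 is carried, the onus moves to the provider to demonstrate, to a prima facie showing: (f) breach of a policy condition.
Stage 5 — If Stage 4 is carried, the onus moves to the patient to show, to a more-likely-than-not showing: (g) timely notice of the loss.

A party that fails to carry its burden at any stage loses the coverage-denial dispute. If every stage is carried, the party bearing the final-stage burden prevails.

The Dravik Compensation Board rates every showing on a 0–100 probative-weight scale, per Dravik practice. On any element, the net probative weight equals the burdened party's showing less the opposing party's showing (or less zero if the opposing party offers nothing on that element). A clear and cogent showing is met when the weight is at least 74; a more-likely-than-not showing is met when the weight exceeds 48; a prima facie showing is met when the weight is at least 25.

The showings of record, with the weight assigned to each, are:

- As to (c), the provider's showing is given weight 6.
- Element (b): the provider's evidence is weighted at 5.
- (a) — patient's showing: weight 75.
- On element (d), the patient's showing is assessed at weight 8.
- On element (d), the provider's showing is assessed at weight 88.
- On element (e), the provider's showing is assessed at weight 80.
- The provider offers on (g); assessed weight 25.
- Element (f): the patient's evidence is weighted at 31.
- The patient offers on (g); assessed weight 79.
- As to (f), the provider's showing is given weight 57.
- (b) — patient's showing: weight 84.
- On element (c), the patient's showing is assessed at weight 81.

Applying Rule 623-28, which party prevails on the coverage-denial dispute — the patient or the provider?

patient

Stage 1 (patient, a clear and cogent showing, weight is at least 74): (a) 75 ≥ 74 — meets; (b) net 84−5=79 ≥ 74 — meets; (c) net 81−6=75 ≥ 74 — meets.
  Stage 1 is satisfied; the onus moves to the provider.
Stage 2 (provider, a clear and cogent showing, weight is at least 74): (d) net 88−8=80 ≥ 74 — meets.
  All elements met. The provider retains the burden for Stage 3.
Stage 3 (provider, a clear and cogent showing, weight is at least 74): (e) 80 ≥ 74 — meets.
  Stage 3 is satisfied; the provider continues to bear the burden.
Stage 4 (provider, a prima facie showing, weight is at least 25): (f) net 57−31=26 ≥ 25 — meets.
  Stage 4 is satisfied; the onus moves to the patient.
Stage 5 (patient, a more-likely-than-not showing, weight exceeds 48): (g) net 79−25=54 > 48 — meets.
  The patient carries the last stage.
All stages carried — the patient prevails.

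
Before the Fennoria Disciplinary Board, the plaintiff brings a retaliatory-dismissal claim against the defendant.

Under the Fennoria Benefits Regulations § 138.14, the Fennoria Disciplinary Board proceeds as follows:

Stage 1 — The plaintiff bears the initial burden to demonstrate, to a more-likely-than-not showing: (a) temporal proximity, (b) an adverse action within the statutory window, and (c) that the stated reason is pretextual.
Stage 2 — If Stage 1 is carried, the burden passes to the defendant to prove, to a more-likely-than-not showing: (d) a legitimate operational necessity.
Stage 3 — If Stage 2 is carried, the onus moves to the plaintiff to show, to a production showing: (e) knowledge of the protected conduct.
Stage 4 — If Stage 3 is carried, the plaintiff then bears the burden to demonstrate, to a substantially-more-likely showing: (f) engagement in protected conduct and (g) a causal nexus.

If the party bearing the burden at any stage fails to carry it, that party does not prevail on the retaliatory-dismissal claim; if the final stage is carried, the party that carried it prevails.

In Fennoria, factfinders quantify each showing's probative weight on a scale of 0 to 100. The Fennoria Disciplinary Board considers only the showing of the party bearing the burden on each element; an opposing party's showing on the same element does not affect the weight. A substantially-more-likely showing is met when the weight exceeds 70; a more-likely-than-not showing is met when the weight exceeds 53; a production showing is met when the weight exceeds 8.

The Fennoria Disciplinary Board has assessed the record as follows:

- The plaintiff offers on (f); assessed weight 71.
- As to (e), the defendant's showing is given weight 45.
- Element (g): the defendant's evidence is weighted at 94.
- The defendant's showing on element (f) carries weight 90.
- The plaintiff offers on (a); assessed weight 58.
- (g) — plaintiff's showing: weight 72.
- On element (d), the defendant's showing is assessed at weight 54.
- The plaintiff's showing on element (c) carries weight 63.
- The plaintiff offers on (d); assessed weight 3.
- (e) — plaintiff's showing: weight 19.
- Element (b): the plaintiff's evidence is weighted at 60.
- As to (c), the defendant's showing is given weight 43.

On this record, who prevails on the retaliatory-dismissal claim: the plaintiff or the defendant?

plaintiff

Stage 1 (plaintiff, a more-likely-than-not showing, weight exceeds 53): (a) 58 > 53 — meets; (b) 60 > 53 — meets; (c) 63 (defendant's 43 disregarded) > 53 — meets.
  Stage 1 carried; the burden shifts to the defendant.
Stage 2 (defendant, a more-likely-than-not showing, weight exceeds 53): (d) 54 (plaintiff's 3 disregarded) > 53 — meets.
  Stage 2 carried; the burden shifts to the plaintiff.
Stage 3 (plaintiff, a production showing, weight exceeds 8): (e) 19 (defendant's 45 disregarded) > 8 — meets.
  All elements met. The plaintiff retains the burden for Stage 4.
Stage 4 (plaintiff, a substantially-more-likely showing, weight exceeds 70): (f) 71 (defendant's 90 disregarded) > 70 — meets; (g) 72 (defendant's 94 disregarded) > 70 — meets.
  Stage 4 carried; the final stage is satisfied.
Every stage carried; the plaintiff prevails.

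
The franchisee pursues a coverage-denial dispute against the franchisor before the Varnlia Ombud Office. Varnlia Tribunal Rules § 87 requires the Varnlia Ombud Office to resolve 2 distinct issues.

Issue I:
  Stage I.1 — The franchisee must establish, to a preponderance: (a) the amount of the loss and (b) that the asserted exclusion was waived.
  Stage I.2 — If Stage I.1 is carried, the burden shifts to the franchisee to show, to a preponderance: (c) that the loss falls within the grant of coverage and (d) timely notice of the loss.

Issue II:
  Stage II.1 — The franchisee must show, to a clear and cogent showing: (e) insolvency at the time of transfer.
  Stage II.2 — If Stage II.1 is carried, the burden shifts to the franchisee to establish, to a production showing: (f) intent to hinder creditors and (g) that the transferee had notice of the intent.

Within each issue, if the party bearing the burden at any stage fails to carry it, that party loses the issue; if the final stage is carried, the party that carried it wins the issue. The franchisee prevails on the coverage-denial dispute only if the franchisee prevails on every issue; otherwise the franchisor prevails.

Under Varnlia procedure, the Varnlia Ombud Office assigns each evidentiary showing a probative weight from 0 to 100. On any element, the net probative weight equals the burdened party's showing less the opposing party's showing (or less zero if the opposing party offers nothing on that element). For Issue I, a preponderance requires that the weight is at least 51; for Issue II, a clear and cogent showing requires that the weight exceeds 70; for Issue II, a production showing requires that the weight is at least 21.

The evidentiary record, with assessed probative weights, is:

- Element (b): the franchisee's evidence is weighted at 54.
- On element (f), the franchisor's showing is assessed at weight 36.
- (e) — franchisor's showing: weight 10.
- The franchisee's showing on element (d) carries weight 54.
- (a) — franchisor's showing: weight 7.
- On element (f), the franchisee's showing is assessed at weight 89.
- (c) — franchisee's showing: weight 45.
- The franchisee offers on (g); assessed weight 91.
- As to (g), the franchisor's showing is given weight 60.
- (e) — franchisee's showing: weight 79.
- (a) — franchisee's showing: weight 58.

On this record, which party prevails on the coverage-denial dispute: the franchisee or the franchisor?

franchisor

— Issue I —
At Stage I.1 the franchisee must meet a preponderance (weight is at least 51): on (a) the weight is 58 less the opposing 7 gives net 51, ≥ 51, so (a) meets the standard; on (b) the weight is 54, which does reach 51, so (b) meets the standard.
  Stage I.1 carried; the burden remains with the franchisee.
At Stage I.2 the franchisee must meet a preponderance (weight is at least 51): on (c) the weight is 45, which does not reach 51, so (c) does not meet the standard; on (d) the weight is 54, which does reach 51, so (d) meets the standard.
  The franchisee does not carry Stage I.2.
The analysis ends at Stage I.2; the franchisor prevails on this issue.
— Issue II —
Stage II.1 (franchisee, a clear and cogent showing, weight exceeds 70): (e) net 79−10=69 ≤ 70 — fails.
  The franchisee does not carry Stage II.1.
The analysis ends at Stage II.1; the franchisor prevails on this issue.
Per-issue: Issue I → franchisor; Issue II → franchisor. The franchisee must prevail on every issue; overall, the franchisor prevails.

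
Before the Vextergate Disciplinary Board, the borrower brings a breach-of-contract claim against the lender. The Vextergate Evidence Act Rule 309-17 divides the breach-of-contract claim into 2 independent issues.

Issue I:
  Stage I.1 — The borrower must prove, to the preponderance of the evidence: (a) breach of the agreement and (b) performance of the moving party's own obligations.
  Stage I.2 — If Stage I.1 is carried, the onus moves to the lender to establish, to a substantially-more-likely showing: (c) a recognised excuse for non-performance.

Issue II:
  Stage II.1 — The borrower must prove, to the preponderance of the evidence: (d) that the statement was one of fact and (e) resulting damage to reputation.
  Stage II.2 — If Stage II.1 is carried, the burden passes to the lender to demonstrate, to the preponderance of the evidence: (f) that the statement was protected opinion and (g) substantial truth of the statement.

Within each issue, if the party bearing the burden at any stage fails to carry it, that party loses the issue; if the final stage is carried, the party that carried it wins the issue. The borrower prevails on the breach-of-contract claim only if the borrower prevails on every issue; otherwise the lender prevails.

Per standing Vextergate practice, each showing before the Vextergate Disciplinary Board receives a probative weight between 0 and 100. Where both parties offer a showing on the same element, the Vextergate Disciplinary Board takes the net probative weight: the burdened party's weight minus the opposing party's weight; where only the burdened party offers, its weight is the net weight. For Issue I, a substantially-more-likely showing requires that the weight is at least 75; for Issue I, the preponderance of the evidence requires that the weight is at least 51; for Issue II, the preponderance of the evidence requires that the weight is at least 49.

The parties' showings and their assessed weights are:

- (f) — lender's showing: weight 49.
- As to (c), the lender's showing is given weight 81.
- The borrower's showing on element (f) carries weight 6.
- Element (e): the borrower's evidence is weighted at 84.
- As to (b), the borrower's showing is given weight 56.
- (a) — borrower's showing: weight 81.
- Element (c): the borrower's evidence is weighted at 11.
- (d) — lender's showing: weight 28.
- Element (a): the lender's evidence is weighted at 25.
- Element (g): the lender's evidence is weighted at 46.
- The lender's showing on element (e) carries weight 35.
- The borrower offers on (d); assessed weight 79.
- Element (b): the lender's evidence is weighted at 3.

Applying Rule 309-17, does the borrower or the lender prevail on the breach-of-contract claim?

borrower

— Issue I —
Stage I.1 — burden on borrower; standard: the preponderance of the evidence (weight is at least 51).
    (a): 81 − 25 = 56 ≥ 51 [met]
    (b): 56 − 3 = 53 ≥ 51 [met]
  Stage I.1 carried; the burden shifts to the lender.
Stage I.2 — burden on lender; standard: a substantially-more-likely showing (weight is at least 75).
    (c): 81 − 11 = 70 < 75 [not met]
  Stage I.2 not carried; the lender fails its burden.
So the borrower prevails on this issue.
— Issue II —
At Stage II.1 the borrower must meet the preponderance of the evidence (weight is at least 49): on (d) the weight is 79 less the opposing 28 gives net 51, ≥ 49, so (d) meets the standard; on (e) the weight is 84 less the opposing 35 gives net 49, ≥ 49, so (e) meets the standard.
  Stage II.1 is satisfied; the onus moves to the lender.
At Stage II.2 the lender must meet the preponderance of the evidence (weight is at least 49): on (f) the weight is 49 less the opposing 6 gives net 43, which does not reach 49, so (f) does not meet the standard; on (g) the weight is 46, < 49, so (g) does not meet the standard.
  Stage II.2 not carried; the lender fails its burden.
The borrower prevails on this issue.
Per-issue: Issue I → borrower; Issue II → borrower. The borrower must prevail on every issue; overall, the borrower prevails.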